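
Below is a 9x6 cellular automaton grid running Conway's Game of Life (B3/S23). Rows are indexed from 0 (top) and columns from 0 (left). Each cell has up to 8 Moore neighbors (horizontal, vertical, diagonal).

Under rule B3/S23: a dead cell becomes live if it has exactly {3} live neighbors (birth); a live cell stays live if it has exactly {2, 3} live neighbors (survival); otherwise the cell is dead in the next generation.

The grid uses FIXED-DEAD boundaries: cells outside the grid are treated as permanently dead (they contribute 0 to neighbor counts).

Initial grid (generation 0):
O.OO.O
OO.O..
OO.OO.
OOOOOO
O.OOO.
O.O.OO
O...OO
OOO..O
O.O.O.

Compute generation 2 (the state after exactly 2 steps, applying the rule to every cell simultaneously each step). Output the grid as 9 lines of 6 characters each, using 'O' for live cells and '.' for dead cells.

Simulating step by step:
Generation 0 (given above): 35 live cells
Generation 1: 17 live cells
O.OOO.
......
.....O
.....O
O.....
O.O...
O.O...
O.O..O
O.OO..
Generation 2: 12 live cells
(generation 2 grid is the final answer)

Answer: ...O..
...OO.
......
......
.O....
O.....
O.OO..
O.O...
..OO..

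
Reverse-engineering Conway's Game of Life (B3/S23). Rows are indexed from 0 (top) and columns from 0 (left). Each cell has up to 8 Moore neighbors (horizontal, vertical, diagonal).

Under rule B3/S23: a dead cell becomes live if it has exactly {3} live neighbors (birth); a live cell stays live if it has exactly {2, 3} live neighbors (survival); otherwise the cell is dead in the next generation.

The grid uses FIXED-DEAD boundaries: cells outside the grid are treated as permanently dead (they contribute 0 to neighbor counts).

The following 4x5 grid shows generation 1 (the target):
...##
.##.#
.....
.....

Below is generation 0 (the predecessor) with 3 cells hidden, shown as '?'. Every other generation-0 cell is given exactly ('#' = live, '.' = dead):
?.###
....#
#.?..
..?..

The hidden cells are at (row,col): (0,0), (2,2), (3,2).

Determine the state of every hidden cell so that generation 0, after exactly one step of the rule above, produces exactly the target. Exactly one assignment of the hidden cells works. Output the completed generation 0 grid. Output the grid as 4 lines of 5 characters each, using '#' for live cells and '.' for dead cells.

Hidden generation-0 cells (in order): (0,0), (2,2), (3,2).
A hidden cell only influences target cells in its own 3x3 neighborhood. Try each of the 2^3 = 8 assignments, step the completed generation 0 forward once under B3/S23, and compare with the target:
  (0,0)=. (2,2)=. (3,2)=. -> step gives (1,1)='.' but target has '#' -> reject
  (0,0)=. (2,2)=. (3,2)=# -> step gives (1,1)='.' but target has '#' -> reject
  (0,0)=. (2,2)=# (3,2)=. -> step reproduces the target at every cell -> ACCEPT
  (0,0)=. (2,2)=# (3,2)=# -> step gives (2,1)='#' but target has '.' -> reject
  (0,0)=# (2,2)=. (3,2)=. -> step gives (1,2)='.' but target has '#' -> reject
  (0,0)=# (2,2)=. (3,2)=# -> step gives (1,2)='.' but target has '#' -> reject
  (0,0)=# (2,2)=# (3,2)=. -> step gives (1,1)='.' but target has '#' -> reject
  (0,0)=# (2,2)=# (3,2)=# -> step gives (1,1)='.' but target has '#' -> reject
Unique solution: (0,0)=dead, (2,2)=live, (3,2)=dead.
Check: live-neighbor counts of every cell in the completed generation 0:
01132
13352
02021
12110
Applying B3/S23 to generation 0 with these counts gives:
...##
.##.#
.....
.....
which matches the target exactly.

Answer: ..###
....#
#.#..
.....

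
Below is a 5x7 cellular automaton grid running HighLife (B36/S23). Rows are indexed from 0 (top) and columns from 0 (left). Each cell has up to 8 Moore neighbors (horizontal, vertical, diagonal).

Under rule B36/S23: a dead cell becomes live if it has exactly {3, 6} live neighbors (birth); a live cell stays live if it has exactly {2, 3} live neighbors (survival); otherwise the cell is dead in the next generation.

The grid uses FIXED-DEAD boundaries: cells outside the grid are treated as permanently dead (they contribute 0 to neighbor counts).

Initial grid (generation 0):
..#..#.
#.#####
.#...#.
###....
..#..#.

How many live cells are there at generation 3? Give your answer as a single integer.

Simulating step by step:
Generation 0 (given above): 15 live cells
Generation 1: 12 live cells
.##..##
..##..#
.....##
#.#....
..#....
Generation 2: 16 live cells
.###.##
.####..
.###.##
.#.....
.#.....
Generation 3: 7 live cells
.#...#.
#......
#....#.
##.....
.......
Population at generation 3: 7

Answer: 7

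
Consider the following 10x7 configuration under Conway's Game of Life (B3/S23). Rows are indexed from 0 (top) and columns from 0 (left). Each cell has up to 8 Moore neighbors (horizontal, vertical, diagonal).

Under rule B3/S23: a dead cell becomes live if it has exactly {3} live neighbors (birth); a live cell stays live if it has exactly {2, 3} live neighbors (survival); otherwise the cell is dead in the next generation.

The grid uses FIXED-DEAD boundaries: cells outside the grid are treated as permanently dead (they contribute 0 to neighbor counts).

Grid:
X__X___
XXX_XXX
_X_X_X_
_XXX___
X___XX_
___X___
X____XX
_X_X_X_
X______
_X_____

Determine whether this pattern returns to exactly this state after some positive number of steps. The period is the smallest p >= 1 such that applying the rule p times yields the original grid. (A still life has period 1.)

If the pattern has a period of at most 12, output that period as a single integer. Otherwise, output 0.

Answer: 0

Derivation:
Simulating and comparing each generation to the original:
Gen 0 (original, given above): 26 live cells
Gen 1: 28 live cells, differs from original
Gen 2: 30 live cells, differs from original
Gen 3: 30 live cells, differs from original
Gen 4: 19 live cells, differs from original
Gen 5: 18 live cells, differs from original
Gen 6: 16 live cells, differs from original
Gen 7: 16 live cells, differs from original
Gen 8: 16 live cells, differs from original
Gen 9: 22 live cells, differs from original
Gen 10: 12 live cells, differs from original
Gen 11: 8 live cells, differs from original
Gen 12: 4 live cells, differs from original
No period found within 12 steps.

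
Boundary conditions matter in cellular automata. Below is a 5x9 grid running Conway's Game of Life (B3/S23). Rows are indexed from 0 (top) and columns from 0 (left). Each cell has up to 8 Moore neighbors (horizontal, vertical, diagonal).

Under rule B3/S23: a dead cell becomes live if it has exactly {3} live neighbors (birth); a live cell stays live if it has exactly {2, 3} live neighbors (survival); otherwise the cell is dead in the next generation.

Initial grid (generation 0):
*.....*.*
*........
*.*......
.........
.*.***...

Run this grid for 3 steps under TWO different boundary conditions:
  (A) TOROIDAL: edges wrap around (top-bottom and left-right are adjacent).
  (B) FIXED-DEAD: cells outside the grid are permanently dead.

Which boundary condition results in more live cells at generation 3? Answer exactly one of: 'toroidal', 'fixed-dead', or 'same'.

Under TOROIDAL boundary, generation 3:
.......**
.**.*...*
...*....*
...**...*
........*
Population = 12

Under FIXED-DEAD boundary, generation 3:
.........
.........
**.**....
*...*....
.**.*....
Population = 9

Comparison: toroidal=12, fixed-dead=9 -> toroidal

Answer: toroidal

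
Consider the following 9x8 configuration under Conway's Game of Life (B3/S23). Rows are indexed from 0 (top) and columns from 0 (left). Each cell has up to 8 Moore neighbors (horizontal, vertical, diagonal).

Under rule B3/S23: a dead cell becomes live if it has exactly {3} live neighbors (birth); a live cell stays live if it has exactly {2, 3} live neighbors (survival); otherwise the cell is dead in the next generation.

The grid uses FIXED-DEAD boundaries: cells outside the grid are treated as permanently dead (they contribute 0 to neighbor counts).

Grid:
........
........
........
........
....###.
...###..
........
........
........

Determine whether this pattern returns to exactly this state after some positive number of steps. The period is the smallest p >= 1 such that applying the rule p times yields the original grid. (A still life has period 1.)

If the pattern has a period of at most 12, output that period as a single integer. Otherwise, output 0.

Answer: 2

Derivation:
Simulating and comparing each generation to the original:
Gen 0 (original, given above): 6 live cells
Gen 1: 6 live cells, differs from original
Gen 2: 6 live cells, MATCHES original -> period = 2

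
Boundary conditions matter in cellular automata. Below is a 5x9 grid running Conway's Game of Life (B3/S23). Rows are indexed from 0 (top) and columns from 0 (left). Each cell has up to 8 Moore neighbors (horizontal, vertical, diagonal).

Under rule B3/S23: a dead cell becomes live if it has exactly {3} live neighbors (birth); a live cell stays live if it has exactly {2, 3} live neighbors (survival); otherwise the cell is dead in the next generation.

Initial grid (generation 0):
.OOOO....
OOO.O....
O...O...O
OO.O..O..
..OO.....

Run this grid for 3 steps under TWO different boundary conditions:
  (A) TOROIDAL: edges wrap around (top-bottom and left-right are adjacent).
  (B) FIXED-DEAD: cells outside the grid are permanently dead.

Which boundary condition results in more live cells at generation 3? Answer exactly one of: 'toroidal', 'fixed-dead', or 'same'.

Answer: toroidal

Derivation:
Under TOROIDAL boundary, generation 3:
O....O..O
....O....
..OO...O.
O.OO.O.OO
..O.....O
Population = 15

Under FIXED-DEAD boundary, generation 3:
....O....
....O....
OOO......
....O....
OOO.O....
Population = 10

Comparison: toroidal=15, fixed-dead=10 -> toroidal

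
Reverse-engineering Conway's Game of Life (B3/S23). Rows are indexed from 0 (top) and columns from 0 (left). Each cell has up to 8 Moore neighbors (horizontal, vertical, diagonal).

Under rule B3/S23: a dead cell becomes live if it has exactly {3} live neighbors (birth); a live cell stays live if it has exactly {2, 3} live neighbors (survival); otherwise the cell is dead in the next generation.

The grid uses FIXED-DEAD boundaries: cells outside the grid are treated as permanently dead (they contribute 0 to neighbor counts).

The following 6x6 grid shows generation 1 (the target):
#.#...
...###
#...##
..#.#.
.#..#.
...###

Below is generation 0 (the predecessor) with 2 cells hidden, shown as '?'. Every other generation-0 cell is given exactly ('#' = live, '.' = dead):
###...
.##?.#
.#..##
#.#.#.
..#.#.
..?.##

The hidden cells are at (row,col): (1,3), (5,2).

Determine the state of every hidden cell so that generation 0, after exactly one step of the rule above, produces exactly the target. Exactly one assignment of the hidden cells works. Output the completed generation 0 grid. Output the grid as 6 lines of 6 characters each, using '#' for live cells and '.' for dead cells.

Hidden generation-0 cells (in order): (1,3), (5,2).
A hidden cell only influences target cells in its own 3x3 neighborhood. Try each of the 2^2 = 4 assignments, step the completed generation 0 forward once under B3/S23, and compare with the target:
  (1,3)=. (5,2)=. -> step reproduces the target at every cell -> ACCEPT
  (1,3)=. (5,2)=# -> step gives (4,1)='.' but target has '#' -> reject
  (1,3)=# (5,2)=. -> step gives (0,2)='.' but target has '#' -> reject
  (1,3)=# (5,2)=# -> step gives (0,2)='.' but target has '#' -> reject
Unique solution: (1,3)=dead, (5,2)=dead.
Check: live-neighbor counts of every cell in the completed generation 0:
243211
454332
344433
142534
131534
011322
Applying B3/S23 to generation 0 with these counts gives:
#.#...
...###
#...##
..#.#.
.#..#.
...###
which matches the target exactly.

Answer: ###...
.##..#
.#..##
#.#.#.
..#.#.
....##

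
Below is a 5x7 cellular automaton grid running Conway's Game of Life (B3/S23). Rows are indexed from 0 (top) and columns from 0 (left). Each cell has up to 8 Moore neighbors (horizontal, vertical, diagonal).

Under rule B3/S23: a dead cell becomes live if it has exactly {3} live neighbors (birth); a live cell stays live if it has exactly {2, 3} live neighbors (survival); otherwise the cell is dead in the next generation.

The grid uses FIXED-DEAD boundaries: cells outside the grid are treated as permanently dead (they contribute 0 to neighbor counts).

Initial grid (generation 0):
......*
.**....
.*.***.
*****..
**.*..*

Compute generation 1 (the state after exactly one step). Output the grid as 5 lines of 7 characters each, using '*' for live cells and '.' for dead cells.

Answer: .......
.*****.
.....*.
.......
*..**..

Derivation:
Simulating step by step:
Generation 0 (given above): 16 live cells
Generation 1: 9 live cells
(generation 1 grid is the final answer)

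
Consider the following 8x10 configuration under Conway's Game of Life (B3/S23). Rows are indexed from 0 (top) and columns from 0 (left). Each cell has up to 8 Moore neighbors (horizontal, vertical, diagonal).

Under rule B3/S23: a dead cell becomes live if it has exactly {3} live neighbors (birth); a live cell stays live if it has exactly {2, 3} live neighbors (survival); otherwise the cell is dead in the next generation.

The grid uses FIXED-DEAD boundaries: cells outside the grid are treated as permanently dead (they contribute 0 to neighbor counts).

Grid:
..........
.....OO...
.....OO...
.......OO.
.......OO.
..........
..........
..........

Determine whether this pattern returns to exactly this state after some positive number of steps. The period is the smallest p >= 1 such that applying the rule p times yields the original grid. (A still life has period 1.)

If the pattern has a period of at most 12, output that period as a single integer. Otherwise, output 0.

Answer: 2

Derivation:
Simulating and comparing each generation to the original:
Gen 0 (original, given above): 8 live cells
Gen 1: 6 live cells, differs from original
Gen 2: 8 live cells, MATCHES original -> period = 2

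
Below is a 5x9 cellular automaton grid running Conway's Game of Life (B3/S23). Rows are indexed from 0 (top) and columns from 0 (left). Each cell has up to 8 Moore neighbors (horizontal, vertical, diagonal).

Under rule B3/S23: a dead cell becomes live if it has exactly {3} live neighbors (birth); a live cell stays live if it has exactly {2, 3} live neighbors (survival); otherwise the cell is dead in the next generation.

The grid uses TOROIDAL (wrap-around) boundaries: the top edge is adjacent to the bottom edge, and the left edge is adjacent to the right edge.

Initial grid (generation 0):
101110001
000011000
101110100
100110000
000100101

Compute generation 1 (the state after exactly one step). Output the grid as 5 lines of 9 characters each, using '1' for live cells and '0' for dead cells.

Simulating step by step:
Generation 0 (given above): 18 live cells
Generation 1: 16 live cells
(generation 1 grid is the final answer)

Answer: 101000011
100000001
011000000
110000011
010001011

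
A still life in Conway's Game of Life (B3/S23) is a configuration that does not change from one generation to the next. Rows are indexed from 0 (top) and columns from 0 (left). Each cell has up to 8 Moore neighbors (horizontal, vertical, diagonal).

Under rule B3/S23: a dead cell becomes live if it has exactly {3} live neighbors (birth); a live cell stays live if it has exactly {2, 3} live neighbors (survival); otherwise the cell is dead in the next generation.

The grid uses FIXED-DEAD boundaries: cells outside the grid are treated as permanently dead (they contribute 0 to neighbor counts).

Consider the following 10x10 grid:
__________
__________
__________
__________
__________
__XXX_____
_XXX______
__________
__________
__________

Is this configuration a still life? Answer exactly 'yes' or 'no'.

Compute generation 1 and compare to generation 0 (given above):
Generation 1:
__________
__________
__________
__________
___X______
_X__X_____
_X__X_____
__X_______
__________
__________
Cell (4,3) differs: gen0=0 vs gen1=1 -> NOT a still life.

Answer: no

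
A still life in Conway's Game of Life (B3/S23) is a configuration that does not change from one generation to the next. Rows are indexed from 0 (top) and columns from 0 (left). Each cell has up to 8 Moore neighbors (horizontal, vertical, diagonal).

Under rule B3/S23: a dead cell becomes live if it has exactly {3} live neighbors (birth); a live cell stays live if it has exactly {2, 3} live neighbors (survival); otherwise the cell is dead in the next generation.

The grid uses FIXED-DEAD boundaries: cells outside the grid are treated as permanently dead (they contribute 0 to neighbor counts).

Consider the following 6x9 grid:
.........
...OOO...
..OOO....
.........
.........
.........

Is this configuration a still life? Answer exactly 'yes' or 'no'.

Answer: no

Derivation:
Compute generation 1 and compare to generation 0 (given above):
Generation 1:
....O....
..O..O...
..O..O...
...O.....
.........
.........
Cell (0,4) differs: gen0=0 vs gen1=1 -> NOT a still life.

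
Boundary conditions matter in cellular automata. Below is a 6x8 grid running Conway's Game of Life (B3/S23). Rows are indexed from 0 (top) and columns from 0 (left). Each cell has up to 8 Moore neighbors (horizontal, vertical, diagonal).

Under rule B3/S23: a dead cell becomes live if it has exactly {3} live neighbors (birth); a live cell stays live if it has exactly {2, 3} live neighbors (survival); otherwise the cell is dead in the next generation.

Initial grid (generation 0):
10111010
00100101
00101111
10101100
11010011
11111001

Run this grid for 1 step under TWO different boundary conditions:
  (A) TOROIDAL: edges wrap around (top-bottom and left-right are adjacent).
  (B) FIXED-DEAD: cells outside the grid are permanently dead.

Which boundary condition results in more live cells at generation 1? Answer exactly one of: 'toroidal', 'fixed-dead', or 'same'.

Answer: fixed-dead

Derivation:
Under TOROIDAL boundary, generation 1:
00000010
10100000
10100001
00100000
00000010
00000000
Population = 8

Under FIXED-DEAD boundary, generation 1:
01111110
00100001
00100001
10100000
00000011
10011011
Population = 19

Comparison: toroidal=8, fixed-dead=19 -> fixed-dead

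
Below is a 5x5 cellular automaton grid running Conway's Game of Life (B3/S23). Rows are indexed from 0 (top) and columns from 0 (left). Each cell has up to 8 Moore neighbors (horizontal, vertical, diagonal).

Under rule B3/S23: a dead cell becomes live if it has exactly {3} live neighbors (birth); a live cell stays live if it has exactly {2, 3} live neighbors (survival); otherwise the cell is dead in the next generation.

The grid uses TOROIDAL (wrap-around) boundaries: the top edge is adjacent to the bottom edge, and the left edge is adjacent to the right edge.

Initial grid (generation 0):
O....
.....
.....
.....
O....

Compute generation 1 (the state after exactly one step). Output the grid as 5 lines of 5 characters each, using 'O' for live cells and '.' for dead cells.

Simulating step by step:
Generation 0 (given above): 2 live cells
Generation 1: 0 live cells
(generation 1 grid is the final answer)

Answer: .....
.....
.....
.....
.....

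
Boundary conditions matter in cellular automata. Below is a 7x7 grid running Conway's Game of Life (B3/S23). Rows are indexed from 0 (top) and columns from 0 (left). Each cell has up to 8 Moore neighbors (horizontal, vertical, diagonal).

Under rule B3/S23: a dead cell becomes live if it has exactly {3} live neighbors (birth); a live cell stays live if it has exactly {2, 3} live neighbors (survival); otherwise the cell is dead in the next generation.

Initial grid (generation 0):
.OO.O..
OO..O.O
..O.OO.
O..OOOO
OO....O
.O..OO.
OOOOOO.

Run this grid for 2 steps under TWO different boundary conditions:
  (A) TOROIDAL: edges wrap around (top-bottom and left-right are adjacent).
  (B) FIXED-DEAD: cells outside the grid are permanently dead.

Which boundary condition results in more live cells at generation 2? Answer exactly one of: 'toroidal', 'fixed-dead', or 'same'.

Answer: fixed-dead

Derivation:
Under TOROIDAL boundary, generation 2:
.....O.
.......
.OO....
.......
.O.O...
OOO....
.......
Population = 8

Under FIXED-DEAD boundary, generation 2:
OOOOO..
O...O..
O.O....
O......
O..O.OO
....OOO
.OO....
Population = 19

Comparison: toroidal=8, fixed-dead=19 -> fixed-dead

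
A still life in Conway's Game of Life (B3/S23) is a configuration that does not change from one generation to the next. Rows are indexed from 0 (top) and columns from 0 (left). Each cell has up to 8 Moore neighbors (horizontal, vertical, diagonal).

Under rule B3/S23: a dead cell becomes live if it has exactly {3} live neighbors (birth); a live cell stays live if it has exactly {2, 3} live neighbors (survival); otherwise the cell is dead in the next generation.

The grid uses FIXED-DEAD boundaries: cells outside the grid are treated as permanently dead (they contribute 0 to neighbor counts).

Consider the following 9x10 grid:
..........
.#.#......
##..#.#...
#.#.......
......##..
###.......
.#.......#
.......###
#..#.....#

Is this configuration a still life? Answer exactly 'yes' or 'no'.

Compute generation 1 and compare to generation 0 (given above):
Generation 1:
..........
###.......
#..#......
#....###..
#.#.......
###.......
###......#
.........#
.........#
Cell (1,0) differs: gen0=0 vs gen1=1 -> NOT a still life.

Answer: no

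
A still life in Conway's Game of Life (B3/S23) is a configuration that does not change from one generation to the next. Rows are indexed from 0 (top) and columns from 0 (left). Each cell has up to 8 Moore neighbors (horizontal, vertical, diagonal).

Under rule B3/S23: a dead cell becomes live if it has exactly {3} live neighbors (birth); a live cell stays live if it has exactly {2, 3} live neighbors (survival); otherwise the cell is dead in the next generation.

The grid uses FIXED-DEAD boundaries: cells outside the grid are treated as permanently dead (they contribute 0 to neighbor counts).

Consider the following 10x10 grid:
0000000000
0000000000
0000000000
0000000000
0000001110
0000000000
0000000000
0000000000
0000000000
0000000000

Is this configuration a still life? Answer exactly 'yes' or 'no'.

Answer: no

Derivation:
Compute generation 1 and compare to generation 0 (given above):
Generation 1:
0000000000
0000000000
0000000000
0000000100
0000000100
0000000100
0000000000
0000000000
0000000000
0000000000
Cell (3,7) differs: gen0=0 vs gen1=1 -> NOT a still life.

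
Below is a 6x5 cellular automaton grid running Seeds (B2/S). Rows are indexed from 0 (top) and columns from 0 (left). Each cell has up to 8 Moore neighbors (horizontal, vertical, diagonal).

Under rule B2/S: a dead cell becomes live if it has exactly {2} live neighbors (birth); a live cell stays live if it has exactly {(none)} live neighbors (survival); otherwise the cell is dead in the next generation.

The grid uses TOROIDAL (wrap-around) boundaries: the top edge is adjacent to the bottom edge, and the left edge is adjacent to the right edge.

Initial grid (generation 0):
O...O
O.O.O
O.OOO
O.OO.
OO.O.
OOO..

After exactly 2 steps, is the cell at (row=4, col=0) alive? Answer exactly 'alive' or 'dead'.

Answer: dead

Derivation:
Simulating step by step:
Generation 0 (given above): 18 live cells
Generation 1: 0 live cells
.....
.....
.....
.....
.....
.....
Generation 2: 0 live cells
.....
.....
.....
.....
.....
.....

Cell (4,0) at generation 2: 0 -> dead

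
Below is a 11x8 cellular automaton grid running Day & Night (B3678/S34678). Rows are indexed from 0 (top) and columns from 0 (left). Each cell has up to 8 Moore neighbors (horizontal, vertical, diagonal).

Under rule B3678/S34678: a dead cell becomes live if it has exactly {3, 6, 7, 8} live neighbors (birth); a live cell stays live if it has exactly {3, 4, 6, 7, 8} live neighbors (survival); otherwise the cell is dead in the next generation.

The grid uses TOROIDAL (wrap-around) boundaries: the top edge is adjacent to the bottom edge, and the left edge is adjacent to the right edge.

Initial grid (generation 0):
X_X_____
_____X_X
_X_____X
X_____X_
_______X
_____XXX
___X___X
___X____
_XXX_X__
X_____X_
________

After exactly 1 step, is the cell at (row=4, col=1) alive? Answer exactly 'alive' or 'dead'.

Simulating step by step:
Generation 0 (given above): 21 live cells
Generation 1: 18 live cells
________
_X____X_
_______X
X_______
X____X_X
X_____XX
____X___
___X____
__X_X___
_XX_____
_X_____X

Cell (4,1) at generation 1: 0 -> dead

Answer: dead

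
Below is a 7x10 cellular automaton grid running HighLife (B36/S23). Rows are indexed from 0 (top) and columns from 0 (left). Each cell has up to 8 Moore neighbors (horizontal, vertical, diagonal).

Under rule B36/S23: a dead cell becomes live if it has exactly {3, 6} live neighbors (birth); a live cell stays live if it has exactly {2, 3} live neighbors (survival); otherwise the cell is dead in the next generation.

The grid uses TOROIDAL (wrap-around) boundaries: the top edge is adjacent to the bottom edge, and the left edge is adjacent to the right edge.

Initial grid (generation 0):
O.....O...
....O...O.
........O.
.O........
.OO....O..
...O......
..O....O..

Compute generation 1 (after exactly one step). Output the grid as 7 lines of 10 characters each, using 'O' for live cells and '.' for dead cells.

Simulating step by step:
Generation 0 (given above): 12 live cells
Generation 1: 9 live cells
(generation 1 grid is the final answer)

Answer: .......O..
.......O.O
..........
.OO.......
.OO.......
.O.O......
..........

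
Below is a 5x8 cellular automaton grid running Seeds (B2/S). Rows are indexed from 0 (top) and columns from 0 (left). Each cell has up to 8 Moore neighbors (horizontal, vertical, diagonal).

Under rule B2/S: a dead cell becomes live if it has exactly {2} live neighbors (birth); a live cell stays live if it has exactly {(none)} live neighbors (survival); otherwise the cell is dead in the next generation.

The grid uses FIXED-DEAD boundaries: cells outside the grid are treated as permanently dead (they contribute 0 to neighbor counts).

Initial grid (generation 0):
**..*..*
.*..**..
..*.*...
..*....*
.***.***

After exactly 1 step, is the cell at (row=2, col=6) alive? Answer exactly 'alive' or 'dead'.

Answer: alive

Derivation:
Simulating step by step:
Generation 0 (given above): 17 live cells
Generation 1: 6 live cells
..**..*.
......*.
......*.
........
....*...

Cell (2,6) at generation 1: 1 -> alive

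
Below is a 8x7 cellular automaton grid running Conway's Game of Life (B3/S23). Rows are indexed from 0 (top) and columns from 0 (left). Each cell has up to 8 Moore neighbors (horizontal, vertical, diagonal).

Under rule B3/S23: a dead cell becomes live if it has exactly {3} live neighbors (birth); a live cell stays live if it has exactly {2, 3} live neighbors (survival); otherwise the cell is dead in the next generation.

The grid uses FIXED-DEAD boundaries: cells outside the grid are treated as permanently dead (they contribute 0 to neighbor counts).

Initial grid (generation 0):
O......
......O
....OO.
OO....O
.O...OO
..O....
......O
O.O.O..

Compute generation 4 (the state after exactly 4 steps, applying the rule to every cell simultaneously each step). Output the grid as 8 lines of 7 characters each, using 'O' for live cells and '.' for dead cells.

Answer: .......
....OOO
...OO.O
....O..
.......
...O.O.
.....O.
.......

Derivation:
Simulating step by step:
Generation 0 (given above): 15 live cells
Generation 1: 16 live cells
.......
.....O.
.....OO
OO..O.O
OOO..OO
.....OO
.O.O...
.......
Generation 2: 14 live cells
.......
.....OO
....O.O
O.O.O..
O.O.O..
O...OOO
.......
.......
Generation 3: 13 live cells
.......
.....OO
...OO.O
....O..
O...O..
.O.OOO.
.....O.
.......
Generation 4: 10 live cells
(generation 4 grid is the final answer)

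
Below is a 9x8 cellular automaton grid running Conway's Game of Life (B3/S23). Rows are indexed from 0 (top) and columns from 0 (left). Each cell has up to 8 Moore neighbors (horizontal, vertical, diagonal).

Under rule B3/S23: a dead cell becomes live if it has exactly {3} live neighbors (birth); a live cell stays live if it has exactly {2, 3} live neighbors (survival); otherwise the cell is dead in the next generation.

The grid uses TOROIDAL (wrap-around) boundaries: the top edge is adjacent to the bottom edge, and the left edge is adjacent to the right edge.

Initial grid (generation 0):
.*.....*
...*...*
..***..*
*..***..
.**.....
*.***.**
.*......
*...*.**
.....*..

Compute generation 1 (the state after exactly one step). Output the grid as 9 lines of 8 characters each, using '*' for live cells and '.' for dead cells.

Answer: *.....*.
...**.**
*.*..***
*....*..
......*.
*..*...*
.**.*...
*....***
.....*..

Derivation:
Simulating step by step:
Generation 0 (given above): 26 live cells
Generation 1: 25 live cells
(generation 1 grid is the final answer)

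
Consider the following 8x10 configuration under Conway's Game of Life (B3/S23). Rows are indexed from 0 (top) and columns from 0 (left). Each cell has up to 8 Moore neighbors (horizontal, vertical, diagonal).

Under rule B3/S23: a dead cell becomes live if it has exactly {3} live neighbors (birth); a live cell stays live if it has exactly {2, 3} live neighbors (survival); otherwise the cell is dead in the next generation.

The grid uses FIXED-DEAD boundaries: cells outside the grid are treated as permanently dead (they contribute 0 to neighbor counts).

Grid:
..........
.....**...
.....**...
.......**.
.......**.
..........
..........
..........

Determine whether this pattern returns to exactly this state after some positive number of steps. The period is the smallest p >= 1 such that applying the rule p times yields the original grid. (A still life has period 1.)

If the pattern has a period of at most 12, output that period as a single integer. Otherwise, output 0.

Simulating and comparing each generation to the original:
Gen 0 (original, given above): 8 live cells
Gen 1: 6 live cells, differs from original
Gen 2: 8 live cells, MATCHES original -> period = 2

Answer: 2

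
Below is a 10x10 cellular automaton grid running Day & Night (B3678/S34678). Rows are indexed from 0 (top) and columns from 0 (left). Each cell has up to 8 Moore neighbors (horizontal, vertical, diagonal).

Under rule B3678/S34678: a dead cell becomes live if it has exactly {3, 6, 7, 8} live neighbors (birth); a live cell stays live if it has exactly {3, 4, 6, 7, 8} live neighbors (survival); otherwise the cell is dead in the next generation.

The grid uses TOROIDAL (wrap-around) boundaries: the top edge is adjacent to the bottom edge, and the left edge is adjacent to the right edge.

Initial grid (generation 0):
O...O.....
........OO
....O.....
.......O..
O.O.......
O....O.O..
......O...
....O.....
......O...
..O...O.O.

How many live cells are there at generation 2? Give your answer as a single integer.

Answer: 8

Derivation:
Simulating step by step:
Generation 0 (given above): 17 live cells
Generation 1: 13 live cells
.......OO.
..........
........O.
..........
.O....O...
.O....O...
.....O....
.....O....
.....O.O..
.....O.O..
Generation 2: 8 live cells
......O...
.......OO.
..........
..........
..........
.....O....
......O...
....O.....
....O.....
.......O..
Population at generation 2: 8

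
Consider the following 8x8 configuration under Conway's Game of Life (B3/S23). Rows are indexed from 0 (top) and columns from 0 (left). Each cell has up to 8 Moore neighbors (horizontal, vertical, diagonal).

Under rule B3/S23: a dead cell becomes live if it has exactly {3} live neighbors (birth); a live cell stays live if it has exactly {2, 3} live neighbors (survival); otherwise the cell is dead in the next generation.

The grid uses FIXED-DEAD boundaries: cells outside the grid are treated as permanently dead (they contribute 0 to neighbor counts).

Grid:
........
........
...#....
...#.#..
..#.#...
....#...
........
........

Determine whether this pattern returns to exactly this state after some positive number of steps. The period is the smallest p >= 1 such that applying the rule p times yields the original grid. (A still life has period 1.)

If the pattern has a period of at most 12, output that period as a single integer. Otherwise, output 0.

Answer: 2

Derivation:
Simulating and comparing each generation to the original:
Gen 0 (original, given above): 6 live cells
Gen 1: 6 live cells, differs from original
Gen 2: 6 live cells, MATCHES original -> period = 2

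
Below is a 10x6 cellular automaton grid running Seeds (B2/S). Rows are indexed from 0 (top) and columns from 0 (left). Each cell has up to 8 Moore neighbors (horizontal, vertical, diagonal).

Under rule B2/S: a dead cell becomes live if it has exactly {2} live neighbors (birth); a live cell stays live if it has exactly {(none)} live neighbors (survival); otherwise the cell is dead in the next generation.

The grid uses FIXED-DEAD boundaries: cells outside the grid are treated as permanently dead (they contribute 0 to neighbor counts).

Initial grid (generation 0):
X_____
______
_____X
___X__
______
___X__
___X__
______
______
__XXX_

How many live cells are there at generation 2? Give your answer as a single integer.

Answer: 12

Derivation:
Simulating step by step:
Generation 0 (given above): 8 live cells
Generation 1: 11 live cells
______
______
____X_
____X_
__XXX_
__X_X_
__X_X_
______
__X_X_
______
Generation 2: 12 live cells
______
______
___X_X
__X___
_X____
______
_X___X
_XX_XX
___X__
___X__
Population at generation 2: 12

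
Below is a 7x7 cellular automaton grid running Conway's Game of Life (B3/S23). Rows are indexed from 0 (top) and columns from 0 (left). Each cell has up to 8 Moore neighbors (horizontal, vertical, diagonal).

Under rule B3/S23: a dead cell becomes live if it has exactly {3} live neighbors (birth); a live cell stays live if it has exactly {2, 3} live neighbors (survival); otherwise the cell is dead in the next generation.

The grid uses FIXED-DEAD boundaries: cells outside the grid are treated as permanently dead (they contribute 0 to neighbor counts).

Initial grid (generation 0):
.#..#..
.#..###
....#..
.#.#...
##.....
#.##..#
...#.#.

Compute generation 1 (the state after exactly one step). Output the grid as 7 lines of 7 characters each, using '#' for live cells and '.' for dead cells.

Answer: ....#..
...##..
..###..
###....
#..#...
#.###..
..###..

Derivation:
Simulating step by step:
Generation 0 (given above): 17 live cells
Generation 1: 18 live cells
(generation 1 grid is the final answer)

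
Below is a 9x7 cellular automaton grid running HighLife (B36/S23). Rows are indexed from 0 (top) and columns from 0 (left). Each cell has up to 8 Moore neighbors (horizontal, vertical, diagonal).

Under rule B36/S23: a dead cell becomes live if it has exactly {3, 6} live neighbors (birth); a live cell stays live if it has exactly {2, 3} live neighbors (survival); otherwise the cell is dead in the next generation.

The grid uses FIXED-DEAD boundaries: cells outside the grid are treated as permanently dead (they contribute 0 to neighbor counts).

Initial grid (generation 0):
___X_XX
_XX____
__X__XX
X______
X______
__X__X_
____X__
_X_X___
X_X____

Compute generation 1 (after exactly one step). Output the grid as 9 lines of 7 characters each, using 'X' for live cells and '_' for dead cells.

Simulating step by step:
Generation 0 (given above): 17 live cells
Generation 1: 16 live cells
(generation 1 grid is the final answer)

Answer: __X____
_XXXX__
__X____
_X_____
_X_____
_______
__XXX__
_XXX___
_XX____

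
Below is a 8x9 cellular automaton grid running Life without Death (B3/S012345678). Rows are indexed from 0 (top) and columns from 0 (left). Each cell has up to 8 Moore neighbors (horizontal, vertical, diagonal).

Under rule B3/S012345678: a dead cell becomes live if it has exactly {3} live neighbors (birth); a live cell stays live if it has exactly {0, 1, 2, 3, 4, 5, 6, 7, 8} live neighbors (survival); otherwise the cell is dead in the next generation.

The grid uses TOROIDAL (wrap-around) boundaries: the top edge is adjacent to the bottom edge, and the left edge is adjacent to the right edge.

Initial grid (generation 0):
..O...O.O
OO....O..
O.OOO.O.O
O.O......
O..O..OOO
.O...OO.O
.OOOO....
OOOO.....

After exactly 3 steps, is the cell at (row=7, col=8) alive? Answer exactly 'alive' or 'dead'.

Simulating step by step:
Generation 0 (given above): 31 live cells
Generation 1: 42 live cells
..OO..OOO
OO....O..
O.OOOOOOO
O.O.OOO..
O.OO.OOOO
.O...OO.O
.OOOOO...
OOOOO....
Generation 2: 48 live cells
..OOOOOOO
OO....O..
O.OOOOOOO
O.O.OOO..
O.OO.OOOO
.O...OO.O
.OOOOOO..
OOOOO.OOO
Generation 3: 48 live cells
..OOOOOOO
OO....O..
O.OOOOOOO
O.O.OOO..
O.OO.OOOO
.O...OO.O
.OOOOOO..
OOOOO.OOO

Cell (7,8) at generation 3: 1 -> alive

Answer: alive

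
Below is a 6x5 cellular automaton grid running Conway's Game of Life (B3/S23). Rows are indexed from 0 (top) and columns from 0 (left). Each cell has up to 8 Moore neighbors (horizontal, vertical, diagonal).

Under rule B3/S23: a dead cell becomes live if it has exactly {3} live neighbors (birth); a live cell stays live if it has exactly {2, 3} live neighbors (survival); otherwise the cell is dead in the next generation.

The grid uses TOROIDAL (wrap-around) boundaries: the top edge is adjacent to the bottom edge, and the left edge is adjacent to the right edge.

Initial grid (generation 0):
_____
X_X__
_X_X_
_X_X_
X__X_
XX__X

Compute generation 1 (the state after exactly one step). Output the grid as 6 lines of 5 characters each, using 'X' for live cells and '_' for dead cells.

Answer: ____X
_XX__
XX_XX
XX_X_
___X_
XX__X

Derivation:
Simulating step by step:
Generation 0 (given above): 11 live cells
Generation 1: 14 live cells
(generation 1 grid is the final answer)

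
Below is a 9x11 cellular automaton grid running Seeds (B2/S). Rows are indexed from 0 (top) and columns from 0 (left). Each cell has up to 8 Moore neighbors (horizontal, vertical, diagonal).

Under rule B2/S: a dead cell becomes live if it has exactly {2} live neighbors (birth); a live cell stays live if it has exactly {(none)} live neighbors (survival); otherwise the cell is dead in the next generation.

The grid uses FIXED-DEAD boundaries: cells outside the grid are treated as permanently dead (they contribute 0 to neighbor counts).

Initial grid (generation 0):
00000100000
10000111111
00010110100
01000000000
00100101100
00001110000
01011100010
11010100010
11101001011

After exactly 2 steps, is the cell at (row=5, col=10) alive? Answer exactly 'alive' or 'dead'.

Answer: alive

Derivation:
Simulating step by step:
Generation 0 (given above): 37 live cells
Generation 1: 16 live cells
00001000001
00000000000
11100000001
00010000010
01010000000
01000000010
00000000101
00000000000
00000110000
Generation 2: 21 live cells
00000000000
10110000011
00010000010
00001000001
10001000111
10000000101
00000000000
00000111010
00000000000

Cell (5,10) at generation 2: 1 -> alive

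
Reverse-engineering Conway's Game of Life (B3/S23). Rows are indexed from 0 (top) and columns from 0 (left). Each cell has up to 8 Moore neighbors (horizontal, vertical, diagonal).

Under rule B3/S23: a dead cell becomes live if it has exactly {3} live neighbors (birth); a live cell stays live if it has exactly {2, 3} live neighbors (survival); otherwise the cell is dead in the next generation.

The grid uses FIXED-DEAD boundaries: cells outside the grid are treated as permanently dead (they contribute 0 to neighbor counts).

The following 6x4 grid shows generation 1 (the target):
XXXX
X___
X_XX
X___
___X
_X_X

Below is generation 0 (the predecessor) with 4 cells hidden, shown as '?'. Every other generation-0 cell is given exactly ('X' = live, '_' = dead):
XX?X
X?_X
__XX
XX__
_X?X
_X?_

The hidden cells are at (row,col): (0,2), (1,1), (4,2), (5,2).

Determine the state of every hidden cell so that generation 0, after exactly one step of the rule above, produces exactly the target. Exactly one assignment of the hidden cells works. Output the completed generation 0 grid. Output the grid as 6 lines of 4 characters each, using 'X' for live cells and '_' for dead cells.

Answer: XXXX
X__X
__XX
XX__
_XXX
_XX_

Derivation:
Hidden generation-0 cells (in order): (0,2), (1,1), (4,2), (5,2).
A hidden cell only influences target cells in its own 3x3 neighborhood. Try each of the 2^4 = 16 assignments, step the completed generation 0 forward once under B3/S23, and compare with the target:
  (0,2)=_ (1,1)=_ (4,2)=_ (5,2)=_ -> step gives (0,3)='_' but target has 'X' -> reject
  (0,2)=_ (1,1)=_ (4,2)=_ (5,2)=X -> step gives (0,3)='_' but target has 'X' -> reject
  (0,2)=_ (1,1)=_ (4,2)=X (5,2)=_ -> step gives (0,3)='_' but target has 'X' -> reject
  (0,2)=_ (1,1)=_ (4,2)=X (5,2)=X -> step gives (0,3)='_' but target has 'X' -> reject
  (0,2)=_ (1,1)=X (4,2)=_ (5,2)=_ -> step gives (0,2)='_' but target has 'X' -> reject
  (0,2)=_ (1,1)=X (4,2)=_ (5,2)=X -> step gives (0,2)='_' but target has 'X' -> reject
  (0,2)=_ (1,1)=X (4,2)=X (5,2)=_ -> step gives (0,2)='_' but target has 'X' -> reject
  (0,2)=_ (1,1)=X (4,2)=X (5,2)=X -> step gives (0,2)='_' but target has 'X' -> reject
  (0,2)=X (1,1)=_ (4,2)=_ (5,2)=_ -> step gives (3,1)='X' but target has '_' -> reject
  (0,2)=X (1,1)=_ (4,2)=_ (5,2)=X -> step gives (3,1)='X' but target has '_' -> reject
  (0,2)=X (1,1)=_ (4,2)=X (5,2)=_ -> step gives (4,3)='_' but target has 'X' -> reject
  (0,2)=X (1,1)=_ (4,2)=X (5,2)=X -> step reproduces the target at every cell -> ACCEPT
  (0,2)=X (1,1)=X (4,2)=_ (5,2)=_ -> step gives (0,1)='_' but target has 'X' -> reject
  (0,2)=X (1,1)=X (4,2)=_ (5,2)=X -> step gives (0,1)='_' but target has 'X' -> reject
  (0,2)=X (1,1)=X (4,2)=X (5,2)=_ -> step gives (0,1)='_' but target has 'X' -> reject
  (0,2)=X (1,1)=X (4,2)=X (5,2)=X -> step gives (0,1)='_' but target has 'X' -> reject
Unique solution: (0,2)=live, (1,1)=dead, (4,2)=live, (5,2)=live.
Check: live-neighbor counts of every cell in the completed generation 0:
2332
2564
3432
2464
4552
2343
Applying B3/S23 to generation 0 with these counts gives:
XXXX
X___
X_XX
X___
___X
_X_X
which matches the target exactly.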